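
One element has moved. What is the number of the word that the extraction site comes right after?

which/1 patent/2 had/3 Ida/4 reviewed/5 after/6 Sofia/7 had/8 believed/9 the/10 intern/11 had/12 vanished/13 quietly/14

The displaced element is "which patent" (word 2).
It functions as the direct object of "reviewed", so the gap sits immediately after word 5 ("reviewed").
Base order: Ida had reviewed which patent after Sofia had believed the intern had vanished quietly.

5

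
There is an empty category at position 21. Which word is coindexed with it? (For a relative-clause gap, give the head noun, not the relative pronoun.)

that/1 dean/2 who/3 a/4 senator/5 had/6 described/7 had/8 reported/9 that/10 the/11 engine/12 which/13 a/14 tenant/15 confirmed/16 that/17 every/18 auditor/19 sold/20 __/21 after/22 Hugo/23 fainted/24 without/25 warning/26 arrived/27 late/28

The gap at 21 is the object of "sold", inside a relative clause.
The relative pronoun is "which" (word 13); it is bound by the head noun immediately before it.
Its filler is the head noun "engine", at word 12.

12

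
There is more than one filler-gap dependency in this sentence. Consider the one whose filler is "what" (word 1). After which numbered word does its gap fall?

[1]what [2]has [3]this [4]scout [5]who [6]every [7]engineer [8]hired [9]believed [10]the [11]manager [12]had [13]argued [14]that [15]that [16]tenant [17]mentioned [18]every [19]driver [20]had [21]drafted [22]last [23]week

21

The displaced element is "what" (word 1).
It is linked across 3 clause boundaries (Ø → that → Ø).
It functions as the direct object of "drafted", so the gap sits immediately after word 21 ("drafted").
Base order: This scout who every engineer hired has believed the manager had argued that that tenant mentioned every driver had drafted what last week.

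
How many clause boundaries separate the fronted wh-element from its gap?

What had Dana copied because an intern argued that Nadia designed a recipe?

0

"what" originates inside the matrix clause — no clause boundary is crossed.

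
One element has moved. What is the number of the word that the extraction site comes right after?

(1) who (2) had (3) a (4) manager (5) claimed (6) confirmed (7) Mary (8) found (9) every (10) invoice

5

The displaced element is "who" (word 1).
It is linked across 1 clause boundary (Ø).
It functions as the subject of "confirmed", so the gap sits immediately after word 5 ("claimed").
Base order: A manager had claimed that who confirmed Mary found every invoice.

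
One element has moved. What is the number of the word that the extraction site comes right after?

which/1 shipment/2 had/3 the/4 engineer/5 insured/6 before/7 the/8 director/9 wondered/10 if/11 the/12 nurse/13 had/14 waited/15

6

The displaced element is "which shipment" (word 2).
It functions as the direct object of "insured", so the gap sits immediately after word 6 ("insured").
Base order: The engineer had insured which shipment before the director wondered if the nurse had waited.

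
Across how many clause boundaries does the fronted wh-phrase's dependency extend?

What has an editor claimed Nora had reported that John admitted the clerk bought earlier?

3

"what" is extracted from the object of "bought".
Boundaries crossed, outermost first: [Ø], [that], [Ø] — 3 in total.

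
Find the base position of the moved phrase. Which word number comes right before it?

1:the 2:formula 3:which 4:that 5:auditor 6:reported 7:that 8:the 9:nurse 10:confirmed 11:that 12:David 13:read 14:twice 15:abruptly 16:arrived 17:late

13

The displaced element is "the formula" (word 2).
It is linked across 2 clause boundaries (that → that).
It functions as the direct object of "read", so the gap sits immediately after word 13 ("read").
Base order: That auditor reported that the nurse confirmed that David read the formula twice abruptly.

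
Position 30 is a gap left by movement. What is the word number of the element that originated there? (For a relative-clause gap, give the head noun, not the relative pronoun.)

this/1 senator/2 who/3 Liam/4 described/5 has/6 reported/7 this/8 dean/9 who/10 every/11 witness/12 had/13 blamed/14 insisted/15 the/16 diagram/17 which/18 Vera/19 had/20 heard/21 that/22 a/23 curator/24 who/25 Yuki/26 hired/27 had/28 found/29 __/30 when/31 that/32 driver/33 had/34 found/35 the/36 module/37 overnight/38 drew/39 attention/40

The gap at 30 is the object of "found", inside a relative clause.
The relative pronoun is "which" (word 18); it is bound by the head noun immediately before it.
Its filler is the head noun "diagram", at word 17.

17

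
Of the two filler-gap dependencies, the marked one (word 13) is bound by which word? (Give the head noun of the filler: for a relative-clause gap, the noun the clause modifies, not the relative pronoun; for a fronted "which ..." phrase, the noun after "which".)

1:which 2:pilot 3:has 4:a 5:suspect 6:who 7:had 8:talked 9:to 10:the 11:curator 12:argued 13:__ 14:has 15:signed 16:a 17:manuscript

2

The marked gap is the subject of "signed".
Its filler is the fronted wh-phrase "which pilot", at word 2.
(The other dependency links word 5 to a gap after word 6.)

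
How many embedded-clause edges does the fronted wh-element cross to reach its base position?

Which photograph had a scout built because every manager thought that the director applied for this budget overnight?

"which photograph" originates inside the matrix clause — no clause boundary is crossed.

0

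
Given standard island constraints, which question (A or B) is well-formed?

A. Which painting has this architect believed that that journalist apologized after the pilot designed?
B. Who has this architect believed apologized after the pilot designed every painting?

In A, the wh-phrase is extracted from inside an adjunct island (introduced by "after"), which blocks movement.
In B, the extraction path crosses only that-complement boundaries, which are transparent.
So B is grammatical.

B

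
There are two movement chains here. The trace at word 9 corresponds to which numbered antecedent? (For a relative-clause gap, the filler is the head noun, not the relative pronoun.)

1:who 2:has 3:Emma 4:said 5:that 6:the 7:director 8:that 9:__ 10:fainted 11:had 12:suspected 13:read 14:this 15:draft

7

The marked gap is inside the relative clause, the subject of "fainted".
Its filler is the head noun "director" (via "that"), at word 7.
(The other dependency links word 1 to a gap after word 12.)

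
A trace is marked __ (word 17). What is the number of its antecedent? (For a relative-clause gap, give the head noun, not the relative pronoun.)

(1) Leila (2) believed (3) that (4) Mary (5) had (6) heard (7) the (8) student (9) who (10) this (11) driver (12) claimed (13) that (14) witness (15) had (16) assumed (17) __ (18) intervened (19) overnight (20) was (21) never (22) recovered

The gap at 17 is the subject of "intervened", inside a relative clause.
The relative pronoun is "who" (word 9); it is bound by the head noun immediately before it.
Its filler is the head noun "student", at word 8.

8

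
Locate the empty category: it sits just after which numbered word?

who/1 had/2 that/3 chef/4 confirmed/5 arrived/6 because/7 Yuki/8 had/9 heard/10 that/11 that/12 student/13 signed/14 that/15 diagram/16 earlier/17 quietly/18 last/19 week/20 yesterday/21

5

The displaced element is "who" (word 1).
It is linked across 1 clause boundary (Ø).
It functions as the subject of "arrived", so the gap sits immediately after word 5 ("confirmed").
Base order: That chef had confirmed that who arrived because Yuki had heard that that student signed that diagram earlier quietly last week yesterday.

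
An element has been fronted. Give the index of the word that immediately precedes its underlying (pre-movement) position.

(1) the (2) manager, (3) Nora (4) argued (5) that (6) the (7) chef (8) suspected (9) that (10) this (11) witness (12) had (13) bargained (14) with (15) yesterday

The displaced element is "the manager" (word 2).
It is linked across 2 clause boundaries (that → that).
It functions as the object of the preposition "with" of "bargained", so the gap sits immediately after word 14 ("with").
Base order: Nora argued that the chef suspected that this witness had bargained with the manager yesterday.

14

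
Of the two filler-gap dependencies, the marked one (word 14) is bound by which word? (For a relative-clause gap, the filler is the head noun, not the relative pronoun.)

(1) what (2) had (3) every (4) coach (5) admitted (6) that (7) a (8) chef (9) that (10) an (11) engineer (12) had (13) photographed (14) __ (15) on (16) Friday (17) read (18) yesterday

The marked gap is inside the relative clause, the direct object of "photographed".
Its filler is the head noun "chef" (via "that"), at word 8.
(The other dependency links word 1 to a gap after word 17.)

8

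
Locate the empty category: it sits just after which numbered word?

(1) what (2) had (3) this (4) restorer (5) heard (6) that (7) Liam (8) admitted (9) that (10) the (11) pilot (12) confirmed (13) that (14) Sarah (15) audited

15

The displaced element is "what" (word 1).
It is linked across 3 clause boundaries (that → that → that).
It functions as the direct object of "audited", so the gap sits immediately after word 15 ("audited").
Base order: This restorer had heard that Liam admitted that the pilot confirmed that Sarah audited what.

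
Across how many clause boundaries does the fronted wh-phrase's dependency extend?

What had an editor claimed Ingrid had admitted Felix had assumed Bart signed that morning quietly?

3

"what" is extracted from the object of "signed".
Boundaries crossed, outermost first: [Ø], [Ø], [Ø] — 3 in total.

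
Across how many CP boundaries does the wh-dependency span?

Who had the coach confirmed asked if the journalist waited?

1

"who" is extracted from the subject of "asked".
Boundaries crossed, outermost first: [Ø] — 1 in total.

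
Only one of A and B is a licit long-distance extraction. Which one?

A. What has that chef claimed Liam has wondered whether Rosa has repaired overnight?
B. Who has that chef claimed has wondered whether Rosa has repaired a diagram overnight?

B

In A, the wh-phrase is extracted from inside a wh-island (introduced by "whether"), which blocks movement.
In B, the extraction path crosses only that-complement boundaries, which are transparent.
So B is grammatical.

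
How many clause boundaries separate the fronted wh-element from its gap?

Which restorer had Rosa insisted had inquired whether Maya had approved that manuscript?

1

"which restorer" is extracted from the subject of "inquired".
Boundaries crossed, outermost first: [Ø] — 1 in total.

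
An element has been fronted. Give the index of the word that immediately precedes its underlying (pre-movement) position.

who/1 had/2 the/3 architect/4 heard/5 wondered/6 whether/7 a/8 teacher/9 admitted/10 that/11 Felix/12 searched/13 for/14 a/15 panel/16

5

The displaced element is "who" (word 1).
It is linked across 1 clause boundary (Ø).
It functions as the subject of "wondered", so the gap sits immediately after word 5 ("heard").
Base order: The architect had heard that who wondered whether a teacher admitted that Felix searched for a panel.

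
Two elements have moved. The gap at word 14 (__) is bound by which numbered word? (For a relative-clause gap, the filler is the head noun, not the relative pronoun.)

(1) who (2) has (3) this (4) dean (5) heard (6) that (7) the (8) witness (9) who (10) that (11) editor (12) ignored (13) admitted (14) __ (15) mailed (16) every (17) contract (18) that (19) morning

The marked gap is the subject of "mailed".
Its filler is the fronted wh-phrase "who", at word 1.
(The other dependency links word 8 to a gap after word 12.)

1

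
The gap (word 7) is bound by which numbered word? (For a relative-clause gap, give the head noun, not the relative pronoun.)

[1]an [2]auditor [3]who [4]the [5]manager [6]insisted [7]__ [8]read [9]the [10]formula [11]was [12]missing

The gap at 7 is the subject of "read", inside a relative clause.
The relative pronoun is "who" (word 3); it is bound by the head noun immediately before it.
Its filler is the head noun "auditor", at word 2.

2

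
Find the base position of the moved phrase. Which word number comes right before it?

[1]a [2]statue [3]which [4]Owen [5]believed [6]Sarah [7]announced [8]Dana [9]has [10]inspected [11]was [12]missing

10

The displaced element is "a statue" (word 2).
It is linked across 2 clause boundaries (Ø → Ø).
It functions as the direct object of "inspected", so the gap sits immediately after word 10 ("inspected").
Base order: Owen believed Sarah announced Dana has inspected a statue.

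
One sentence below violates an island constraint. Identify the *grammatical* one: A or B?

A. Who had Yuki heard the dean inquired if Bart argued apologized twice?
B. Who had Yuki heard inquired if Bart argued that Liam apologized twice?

B

In A, the wh-phrase is extracted from inside a wh-island (introduced by "if"), which blocks movement.
In B, the extraction path crosses only that-complement boundaries, which are transparent.
So B is grammatical.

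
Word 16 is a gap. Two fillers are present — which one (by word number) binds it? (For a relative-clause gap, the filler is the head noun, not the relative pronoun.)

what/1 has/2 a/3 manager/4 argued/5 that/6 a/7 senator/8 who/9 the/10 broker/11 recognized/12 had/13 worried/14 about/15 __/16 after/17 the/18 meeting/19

The marked gap is the object of the preposition "about" of "worried".
Its filler is the fronted wh-phrase "what", at word 1.
(The other dependency links word 8 to a gap after word 12.)

1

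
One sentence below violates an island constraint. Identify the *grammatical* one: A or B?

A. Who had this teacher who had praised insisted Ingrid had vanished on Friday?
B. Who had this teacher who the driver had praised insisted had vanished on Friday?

In A, the wh-phrase is extracted from inside a complex-NP island (relative clause) (introduced by "who"), which blocks movement.
In B, the extraction path crosses only that-complement boundaries, which are transparent.
So B is grammatical.

B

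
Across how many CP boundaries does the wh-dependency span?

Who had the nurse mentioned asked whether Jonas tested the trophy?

1

"who" is extracted from the subject of "asked".
Boundaries crossed, outermost first: [Ø] — 1 in total.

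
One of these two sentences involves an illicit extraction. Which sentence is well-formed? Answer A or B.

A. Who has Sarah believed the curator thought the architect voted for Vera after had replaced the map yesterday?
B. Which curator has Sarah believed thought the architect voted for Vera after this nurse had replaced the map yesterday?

B

In A, the wh-phrase is extracted from inside an adjunct island (introduced by "after"), which blocks movement.
In B, the extraction path crosses only that-complement boundaries, which are transparent.
So B is grammatical.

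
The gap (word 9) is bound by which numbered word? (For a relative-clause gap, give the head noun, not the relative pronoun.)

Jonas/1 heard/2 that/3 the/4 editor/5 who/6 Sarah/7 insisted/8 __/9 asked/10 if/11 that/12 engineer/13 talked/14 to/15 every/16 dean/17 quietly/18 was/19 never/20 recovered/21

5

The gap at 9 is the subject of "asked", inside a relative clause.
The relative pronoun is "who" (word 6); it is bound by the head noun immediately before it.
Its filler is the head noun "editor", at word 5.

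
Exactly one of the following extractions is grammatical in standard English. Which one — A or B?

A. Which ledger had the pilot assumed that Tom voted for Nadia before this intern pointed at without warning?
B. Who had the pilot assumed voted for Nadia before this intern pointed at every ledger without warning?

B

In A, the wh-phrase is extracted from inside an adjunct island (introduced by "before"), which blocks movement.
In B, the extraction path crosses only that-complement boundaries, which are transparent.
So B is grammatical.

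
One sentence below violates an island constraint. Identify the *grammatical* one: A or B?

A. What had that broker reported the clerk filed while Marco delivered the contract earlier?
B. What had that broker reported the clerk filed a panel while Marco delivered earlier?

A

In B, the wh-phrase is extracted from inside an adjunct island (introduced by "while"), which blocks movement.
In A, the extraction path crosses only that-complement boundaries, which are transparent.
So A is grammatical.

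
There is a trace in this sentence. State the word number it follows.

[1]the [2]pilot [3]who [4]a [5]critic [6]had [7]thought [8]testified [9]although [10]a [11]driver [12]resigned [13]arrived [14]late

The displaced element is "the pilot" (word 2).
It is linked across 1 clause boundary (Ø).
It functions as the subject of "testified", so the gap sits immediately after word 7 ("thought").
Base order: A critic had thought that the pilot testified although a driver resigned.

7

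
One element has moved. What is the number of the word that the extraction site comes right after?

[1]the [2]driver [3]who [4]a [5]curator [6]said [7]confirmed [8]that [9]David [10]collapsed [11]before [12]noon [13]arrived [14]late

6

The displaced element is "the driver" (word 2).
It is linked across 1 clause boundary (Ø).
It functions as the subject of "confirmed", so the gap sits immediately after word 6 ("said").
Base order: A curator said that the driver confirmed that David collapsed before noon.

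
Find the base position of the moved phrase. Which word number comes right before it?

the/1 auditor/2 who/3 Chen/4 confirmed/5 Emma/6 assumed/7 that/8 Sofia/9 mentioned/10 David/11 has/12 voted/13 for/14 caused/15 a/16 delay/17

The displaced element is "the auditor" (word 2).
It is linked across 3 clause boundaries (Ø → that → Ø).
It functions as the object of the preposition "for" of "voted", so the gap sits immediately after word 14 ("for").
Base order: Chen confirmed Emma assumed that Sofia mentioned David has voted for the auditor.

14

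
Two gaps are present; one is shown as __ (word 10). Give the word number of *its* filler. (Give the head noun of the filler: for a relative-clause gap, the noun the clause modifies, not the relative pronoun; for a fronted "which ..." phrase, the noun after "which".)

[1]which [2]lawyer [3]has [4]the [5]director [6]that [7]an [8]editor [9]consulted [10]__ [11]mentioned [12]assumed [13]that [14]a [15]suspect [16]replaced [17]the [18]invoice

5

The marked gap is inside the relative clause, the direct object of "consulted".
Its filler is the head noun "director" (via "that"), at word 5.
(The other dependency links word 2 to a gap after word 11.)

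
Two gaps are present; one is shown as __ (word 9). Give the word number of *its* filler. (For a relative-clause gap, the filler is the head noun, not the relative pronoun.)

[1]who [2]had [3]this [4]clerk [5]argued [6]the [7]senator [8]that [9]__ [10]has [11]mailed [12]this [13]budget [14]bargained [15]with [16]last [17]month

7

The marked gap is inside the relative clause, the subject of "mailed".
Its filler is the head noun "senator" (via "that"), at word 7.
(The other dependency links word 1 to a gap after word 15.)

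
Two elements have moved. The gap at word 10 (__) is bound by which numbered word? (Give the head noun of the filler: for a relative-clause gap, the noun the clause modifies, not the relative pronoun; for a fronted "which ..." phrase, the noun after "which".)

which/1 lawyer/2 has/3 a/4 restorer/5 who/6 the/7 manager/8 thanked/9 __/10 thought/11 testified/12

The marked gap is inside the relative clause, the direct object of "thanked".
Its filler is the head noun "restorer" (via "who"), at word 5.
(The other dependency links word 2 to a gap after word 11.)

5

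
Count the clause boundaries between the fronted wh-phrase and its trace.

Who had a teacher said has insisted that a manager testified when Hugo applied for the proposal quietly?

"who" is extracted from the subject of "insisted".
Boundaries crossed, outermost first: [Ø] — 1 in total.

1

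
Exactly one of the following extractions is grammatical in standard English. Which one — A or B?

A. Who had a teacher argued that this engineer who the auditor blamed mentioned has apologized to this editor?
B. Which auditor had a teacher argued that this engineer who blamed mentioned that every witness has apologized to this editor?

In B, the wh-phrase is extracted from inside a complex-NP island (relative clause) (introduced by "who"), which blocks movement.
In A, the extraction path crosses only that-complement boundaries, which are transparent.
So A is grammatical.

A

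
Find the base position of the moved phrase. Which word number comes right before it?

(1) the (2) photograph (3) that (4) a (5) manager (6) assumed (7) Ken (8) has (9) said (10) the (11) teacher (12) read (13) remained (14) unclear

The displaced element is "the photograph" (word 2).
It is linked across 2 clause boundaries (Ø → Ø).
It functions as the direct object of "read", so the gap sits immediately after word 12 ("read").
Base order: A manager assumed Ken has said the teacher read the photograph.

12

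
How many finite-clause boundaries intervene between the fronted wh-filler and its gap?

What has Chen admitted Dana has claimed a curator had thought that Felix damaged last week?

3

"what" is extracted from the object of "damaged".
Boundaries crossed, outermost first: [Ø], [Ø], [that] — 3 in total.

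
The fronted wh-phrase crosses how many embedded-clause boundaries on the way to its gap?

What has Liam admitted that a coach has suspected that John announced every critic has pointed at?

3

"what" is extracted from the PP object of "pointed".
Boundaries crossed, outermost first: [that], [that], [Ø] — 3 in total.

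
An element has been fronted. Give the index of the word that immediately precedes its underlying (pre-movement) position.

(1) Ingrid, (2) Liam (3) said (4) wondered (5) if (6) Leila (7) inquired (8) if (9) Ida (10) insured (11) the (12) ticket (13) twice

The displaced element is "Ingrid" (word 1).
It is linked across 1 clause boundary (Ø).
It functions as the subject of "wondered", so the gap sits immediately after word 3 ("said").
Base order: Liam said that Ingrid wondered if Leila inquired if Ida insured the ticket twice.

3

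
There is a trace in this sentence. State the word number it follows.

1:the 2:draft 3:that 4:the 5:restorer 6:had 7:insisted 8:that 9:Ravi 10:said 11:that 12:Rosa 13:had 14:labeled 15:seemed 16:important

14

The displaced element is "the draft" (word 2).
It is linked across 2 clause boundaries (that → that).
It functions as the direct object of "labeled", so the gap sits immediately after word 14 ("labeled").
Base order: The restorer had insisted that Ravi said that Rosa had labeled the draft.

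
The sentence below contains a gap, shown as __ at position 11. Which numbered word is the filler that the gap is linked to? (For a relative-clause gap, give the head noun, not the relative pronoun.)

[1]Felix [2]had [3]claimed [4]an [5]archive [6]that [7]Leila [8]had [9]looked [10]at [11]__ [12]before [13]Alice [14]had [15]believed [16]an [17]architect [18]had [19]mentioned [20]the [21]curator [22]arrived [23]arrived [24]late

5

The gap at 11 is the prepositional object of "looked", inside a relative clause.
The relative pronoun is "that" (word 6); it is bound by the head noun immediately before it.
Its filler is the head noun "archive", at word 5.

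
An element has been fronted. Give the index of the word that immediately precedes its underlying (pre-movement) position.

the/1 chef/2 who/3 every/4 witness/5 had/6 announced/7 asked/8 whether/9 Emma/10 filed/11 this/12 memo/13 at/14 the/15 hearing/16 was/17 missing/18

The displaced element is "the chef" (word 2).
It is linked across 1 clause boundary (Ø).
It functions as the subject of "asked", so the gap sits immediately after word 7 ("announced").
Base order: Every witness had announced that the chef asked whether Emma filed this memo at the hearing.

7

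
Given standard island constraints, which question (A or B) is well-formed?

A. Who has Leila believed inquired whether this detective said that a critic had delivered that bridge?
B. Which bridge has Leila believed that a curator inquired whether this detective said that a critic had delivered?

In B, the wh-phrase is extracted from inside a wh-island (introduced by "whether"), which blocks movement.
In A, the extraction path crosses only that-complement boundaries, which are transparent.
So A is grammatical.

A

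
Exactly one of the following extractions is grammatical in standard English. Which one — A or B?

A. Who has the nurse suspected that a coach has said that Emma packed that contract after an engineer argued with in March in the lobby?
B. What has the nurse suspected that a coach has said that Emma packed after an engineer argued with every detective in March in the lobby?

B

In A, the wh-phrase is extracted from inside an adjunct island (introduced by "after"), which blocks movement.
In B, the extraction path crosses only that-complement boundaries, which are transparent.
So B is grammatical.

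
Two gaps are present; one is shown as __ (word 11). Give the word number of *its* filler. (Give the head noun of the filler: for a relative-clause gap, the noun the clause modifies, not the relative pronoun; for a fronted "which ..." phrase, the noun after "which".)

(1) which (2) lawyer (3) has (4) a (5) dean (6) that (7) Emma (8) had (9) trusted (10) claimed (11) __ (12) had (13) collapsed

2

The marked gap is the subject of "collapsed".
Its filler is the fronted wh-phrase "which lawyer", at word 2.
(The other dependency links word 5 to a gap after word 9.)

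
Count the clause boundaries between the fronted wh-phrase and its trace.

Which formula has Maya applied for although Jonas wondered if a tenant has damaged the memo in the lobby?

"which formula" originates inside the matrix clause — no clause boundary is crossed.

0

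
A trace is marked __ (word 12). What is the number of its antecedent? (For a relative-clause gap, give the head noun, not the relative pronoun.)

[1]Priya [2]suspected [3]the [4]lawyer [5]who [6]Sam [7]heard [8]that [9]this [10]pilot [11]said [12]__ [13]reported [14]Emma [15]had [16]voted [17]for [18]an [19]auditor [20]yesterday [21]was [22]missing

The gap at 12 is the subject of "reported", inside a relative clause.
The relative pronoun is "who" (word 5); it is bound by the head noun immediately before it.
Its filler is the head noun "lawyer", at word 4.

4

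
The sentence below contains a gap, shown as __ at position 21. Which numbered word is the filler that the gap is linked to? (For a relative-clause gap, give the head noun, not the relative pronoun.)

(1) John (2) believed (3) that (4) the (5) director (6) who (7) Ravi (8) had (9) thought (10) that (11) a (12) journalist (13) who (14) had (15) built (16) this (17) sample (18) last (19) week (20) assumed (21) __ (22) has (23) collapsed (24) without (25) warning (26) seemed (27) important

5

The gap at 21 is the subject of "collapsed", inside a relative clause.
The relative pronoun is "who" (word 6); it is bound by the head noun immediately before it.
Its filler is the head noun "director", at word 5.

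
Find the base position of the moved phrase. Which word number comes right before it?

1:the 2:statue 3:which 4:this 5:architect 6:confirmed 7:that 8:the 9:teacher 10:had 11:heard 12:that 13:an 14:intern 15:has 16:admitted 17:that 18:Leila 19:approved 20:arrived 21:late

The displaced element is "the statue" (word 2).
It is linked across 3 clause boundaries (that → that → that).
It functions as the direct object of "approved", so the gap sits immediately after word 19 ("approved").
Base order: This architect confirmed that the teacher had heard that an intern has admitted that Leila approved the statue.

19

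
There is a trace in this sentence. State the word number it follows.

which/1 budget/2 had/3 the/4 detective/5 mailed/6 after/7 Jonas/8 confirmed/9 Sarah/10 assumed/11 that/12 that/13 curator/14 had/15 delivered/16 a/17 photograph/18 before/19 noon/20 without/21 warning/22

The displaced element is "which budget" (word 2).
It functions as the direct object of "mailed", so the gap sits immediately after word 6 ("mailed").
Base order: The detective had mailed which budget after Jonas confirmed Sarah assumed that that curator had delivered a photograph before noon without warning.

6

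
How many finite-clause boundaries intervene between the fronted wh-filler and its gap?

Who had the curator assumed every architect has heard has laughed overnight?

"who" is extracted from the subject of "laughed".
Boundaries crossed, outermost first: [Ø], [Ø] — 2 in total.

2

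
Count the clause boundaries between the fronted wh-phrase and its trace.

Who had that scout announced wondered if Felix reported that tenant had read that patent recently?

"who" is extracted from the subject of "wondered".
Boundaries crossed, outermost first: [Ø] — 1 in total.

1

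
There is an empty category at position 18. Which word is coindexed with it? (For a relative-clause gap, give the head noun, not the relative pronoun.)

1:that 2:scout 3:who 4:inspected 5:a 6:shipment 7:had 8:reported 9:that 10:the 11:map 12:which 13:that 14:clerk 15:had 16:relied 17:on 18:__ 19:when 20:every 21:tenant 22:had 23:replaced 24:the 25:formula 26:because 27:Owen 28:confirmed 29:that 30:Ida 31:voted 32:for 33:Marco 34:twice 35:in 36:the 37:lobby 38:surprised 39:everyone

The gap at 18 is the prepositional object of "relied", inside a relative clause.
The relative pronoun is "which" (word 12); it is bound by the head noun immediately before it.
Its filler is the head noun "map", at word 11.

11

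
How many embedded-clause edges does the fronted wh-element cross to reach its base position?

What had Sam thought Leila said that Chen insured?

"what" is extracted from the object of "insured".
Boundaries crossed, outermost first: [Ø], [that] — 2 in total.

2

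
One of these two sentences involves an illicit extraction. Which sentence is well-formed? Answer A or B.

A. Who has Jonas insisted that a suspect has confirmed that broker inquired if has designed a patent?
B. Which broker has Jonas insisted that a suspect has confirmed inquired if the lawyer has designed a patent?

B

In A, the wh-phrase is extracted from inside a wh-island (introduced by "if"), which blocks movement.
In B, the extraction path crosses only that-complement boundaries, which are transparent.
So B is grammatical.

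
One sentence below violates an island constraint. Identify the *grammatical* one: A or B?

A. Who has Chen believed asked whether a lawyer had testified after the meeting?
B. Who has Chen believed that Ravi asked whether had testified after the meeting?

A

In B, the wh-phrase is extracted from inside a wh-island (introduced by "whether"), which blocks movement.
In A, the extraction path crosses only that-complement boundaries, which are transparent.
So A is grammatical.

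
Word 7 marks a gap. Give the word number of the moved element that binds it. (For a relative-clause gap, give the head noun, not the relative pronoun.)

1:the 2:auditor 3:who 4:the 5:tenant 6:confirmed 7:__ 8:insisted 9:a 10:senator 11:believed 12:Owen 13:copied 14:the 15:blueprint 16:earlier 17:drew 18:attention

2

The gap at 7 is the subject of "insisted", inside a relative clause.
The relative pronoun is "who" (word 3); it is bound by the head noun immediately before it.
Its filler is the head noun "auditor", at word 2.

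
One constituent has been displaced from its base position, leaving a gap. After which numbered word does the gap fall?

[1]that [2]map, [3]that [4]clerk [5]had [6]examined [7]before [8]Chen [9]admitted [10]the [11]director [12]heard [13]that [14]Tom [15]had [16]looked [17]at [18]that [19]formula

The displaced element is "that map" (word 2).
It functions as the direct object of "examined", so the gap sits immediately after word 6 ("examined").
Base order: That clerk had examined that map before Chen admitted the director heard that Tom had looked at that formula.

6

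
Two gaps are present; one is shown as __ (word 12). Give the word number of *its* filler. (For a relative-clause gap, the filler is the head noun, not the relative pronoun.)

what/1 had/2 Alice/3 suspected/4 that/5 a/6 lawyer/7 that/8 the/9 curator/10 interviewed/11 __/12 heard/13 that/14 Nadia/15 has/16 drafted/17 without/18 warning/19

7

The marked gap is inside the relative clause, the direct object of "interviewed".
Its filler is the head noun "lawyer" (via "that"), at word 7.
(The other dependency links word 1 to a gap after word 17.)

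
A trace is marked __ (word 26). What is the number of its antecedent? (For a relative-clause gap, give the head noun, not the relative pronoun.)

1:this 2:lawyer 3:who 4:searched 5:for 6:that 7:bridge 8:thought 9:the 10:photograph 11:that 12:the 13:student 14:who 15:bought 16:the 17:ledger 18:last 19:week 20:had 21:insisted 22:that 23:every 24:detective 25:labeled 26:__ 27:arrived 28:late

10

The gap at 26 is the object of "labeled", inside a relative clause.
The relative pronoun is "that" (word 11); it is bound by the head noun immediately before it.
Its filler is the head noun "photograph", at word 10.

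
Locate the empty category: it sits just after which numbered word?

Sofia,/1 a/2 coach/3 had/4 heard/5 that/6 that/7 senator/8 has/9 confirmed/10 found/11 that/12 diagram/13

10

The displaced element is "Sofia" (word 1).
It is linked across 2 clause boundaries (that → Ø).
It functions as the subject of "found", so the gap sits immediately after word 10 ("confirmed").
Base order: A coach had heard that that senator has confirmed that Sofia found that diagram.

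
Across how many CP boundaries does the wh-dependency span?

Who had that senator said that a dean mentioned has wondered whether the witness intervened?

"who" is extracted from the subject of "wondered".
Boundaries crossed, outermost first: [that], [Ø] — 2 in total.

2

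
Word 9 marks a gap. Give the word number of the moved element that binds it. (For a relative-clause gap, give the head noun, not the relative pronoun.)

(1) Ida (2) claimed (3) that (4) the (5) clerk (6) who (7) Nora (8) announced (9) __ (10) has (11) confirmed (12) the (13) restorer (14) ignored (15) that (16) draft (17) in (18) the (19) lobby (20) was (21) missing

The gap at 9 is the subject of "confirmed", inside a relative clause.
The relative pronoun is "who" (word 6); it is bound by the head noun immediately before it.
Its filler is the head noun "clerk", at word 5.

5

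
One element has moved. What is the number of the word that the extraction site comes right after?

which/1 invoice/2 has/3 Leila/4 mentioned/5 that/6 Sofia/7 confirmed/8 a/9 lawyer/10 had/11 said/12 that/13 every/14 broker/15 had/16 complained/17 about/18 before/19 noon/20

The displaced element is "which invoice" (word 2).
It is linked across 3 clause boundaries (that → Ø → that).
It functions as the object of the preposition "about" of "complained", so the gap sits immediately after word 18 ("about").
Base order: Leila has mentioned that Sofia confirmed a lawyer had said that every broker had complained about which invoice before noon.

18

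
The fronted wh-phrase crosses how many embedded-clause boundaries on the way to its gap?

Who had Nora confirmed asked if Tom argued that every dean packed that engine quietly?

"who" is extracted from the subject of "asked".
Boundaries crossed, outermost first: [Ø] — 1 in total.

1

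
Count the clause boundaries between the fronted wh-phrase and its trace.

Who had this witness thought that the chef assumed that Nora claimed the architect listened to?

3

"who" is extracted from the PP object of "listened".
Boundaries crossed, outermost first: [that], [that], [Ø] — 3 in total.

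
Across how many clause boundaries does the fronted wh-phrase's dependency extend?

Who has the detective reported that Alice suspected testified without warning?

"who" is extracted from the subject of "testified".
Boundaries crossed, outermost first: [that], [Ø] — 2 in total.

2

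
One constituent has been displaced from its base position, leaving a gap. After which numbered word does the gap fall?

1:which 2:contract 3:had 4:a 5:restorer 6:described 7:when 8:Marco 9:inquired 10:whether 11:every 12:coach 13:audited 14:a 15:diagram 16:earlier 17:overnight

6

The displaced element is "which contract" (word 2).
It functions as the direct object of "described", so the gap sits immediately after word 6 ("described").
Base order: A restorer had described which contract when Marco inquired whether every coach audited a diagram earlier overnight.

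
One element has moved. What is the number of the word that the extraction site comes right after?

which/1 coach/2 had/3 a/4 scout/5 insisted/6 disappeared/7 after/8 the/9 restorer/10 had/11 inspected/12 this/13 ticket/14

6

The displaced element is "which coach" (word 2).
It is linked across 1 clause boundary (Ø).
It functions as the subject of "disappeared", so the gap sits immediately after word 6 ("insisted").
Base order: A scout had insisted which coach disappeared after the restorer had inspected this ticket.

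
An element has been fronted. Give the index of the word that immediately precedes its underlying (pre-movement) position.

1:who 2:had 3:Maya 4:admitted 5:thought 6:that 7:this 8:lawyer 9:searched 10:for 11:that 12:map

The displaced element is "who" (word 1).
It is linked across 1 clause boundary (Ø).
It functions as the subject of "thought", so the gap sits immediately after word 4 ("admitted").
Base order: Maya had admitted that who thought that this lawyer searched for that map.

4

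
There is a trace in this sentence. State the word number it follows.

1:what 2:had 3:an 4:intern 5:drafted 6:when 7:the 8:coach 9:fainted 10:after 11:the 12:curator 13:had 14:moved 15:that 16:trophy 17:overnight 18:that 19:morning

The displaced element is "what" (word 1).
It functions as the direct object of "drafted", so the gap sits immediately after word 5 ("drafted").
Base order: An intern had drafted what when the coach fainted after the curator had moved that trophy overnight that morning.

5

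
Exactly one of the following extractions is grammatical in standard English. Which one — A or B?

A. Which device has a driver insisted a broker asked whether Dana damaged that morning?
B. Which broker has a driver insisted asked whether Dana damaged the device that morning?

B

In A, the wh-phrase is extracted from inside a wh-island (introduced by "whether"), which blocks movement.
In B, the extraction path crosses only that-complement boundaries, which are transparent.
So B is grammatical.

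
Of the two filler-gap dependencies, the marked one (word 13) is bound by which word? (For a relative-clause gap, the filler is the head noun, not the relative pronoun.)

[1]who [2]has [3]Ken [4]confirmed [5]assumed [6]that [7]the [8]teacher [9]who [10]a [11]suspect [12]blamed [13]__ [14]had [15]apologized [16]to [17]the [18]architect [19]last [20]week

8

The marked gap is inside the relative clause, the direct object of "blamed".
Its filler is the head noun "teacher" (via "who"), at word 8.
(The other dependency links word 1 to a gap after word 4.)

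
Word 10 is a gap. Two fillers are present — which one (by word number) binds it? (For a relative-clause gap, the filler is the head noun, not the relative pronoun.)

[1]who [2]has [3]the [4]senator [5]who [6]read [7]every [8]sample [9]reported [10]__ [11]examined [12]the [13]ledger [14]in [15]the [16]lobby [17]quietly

1

The marked gap is the subject of "examined".
Its filler is the fronted wh-phrase "who", at word 1.
(The other dependency links word 4 to a gap after word 5.)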